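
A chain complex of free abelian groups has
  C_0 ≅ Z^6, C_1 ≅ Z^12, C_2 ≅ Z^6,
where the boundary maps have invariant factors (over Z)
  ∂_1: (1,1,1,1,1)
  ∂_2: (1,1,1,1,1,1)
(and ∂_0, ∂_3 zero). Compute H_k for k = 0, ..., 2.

H_0 ≅ Z,  H_1 ≅ Z,  H_2 = 0.

H_0: b_0 = 6 − 0 − 5 = 1; torsion from ∂_1 factors > 1: none. So H_0 ≅ Z.
H_1: b_1 = 12 − 5 − 6 = 1; torsion from ∂_2 factors > 1: none. So H_1 ≅ Z.
H_2: b_2 = 6 − 6 − 0 = 0; torsion from ∂_3 factors > 1: none. So H_2 ≅ 0.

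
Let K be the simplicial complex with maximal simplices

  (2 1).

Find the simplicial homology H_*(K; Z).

We work with the vertex ordering 1 < 2. The simplices of K, each written with vertices in increasing order, are:

  0-simplices (2): [1], [2]
  1-simplices (1): [1,2]

giving chain groups C_0 ≅ Z^2, C_1 ≅ Z^1.

∂_1: C_1 → C_0 is given by ∂[p,q] = [q] − [p]. For instance
  ∂[1,2] = [2] − [1].
As a 2×1 matrix over Z this has rank 1, with invariant factors (1).

Now H_k = ker ∂_k / im ∂_{k+1}, so:

  H_0: rank C_0 − rank ∂_1 = 2 − 1 = 1, and the invariant factors of ∂_1 are all 1, so H_0 = Z.
  H_1: rank ker ∂_1 − rank ∂_2 = (1 − 1) − 0 = 0, and there is no ∂_2, so H_1 = 0.

As a check, the Euler characteristic is 2 − 1 = 1, which agrees with 1 − 0 = 1.

H_0 ≅ Z,  H_1 = 0.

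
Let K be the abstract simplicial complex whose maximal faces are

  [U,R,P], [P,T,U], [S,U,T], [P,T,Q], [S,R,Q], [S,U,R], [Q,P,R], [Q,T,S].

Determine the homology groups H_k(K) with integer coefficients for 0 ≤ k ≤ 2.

Order the vertices as P < Q < R < S < T < U. Listing each simplex with vertices in this order, K has dimension 2 with simplices:

  0-simplices (6): P, Q, R, S, T, U
  1-simplices (12): PQ, PR, PT, PU, QR, QS, QT, RS, RU, ST, SU, TU
  2-simplices (8): PQR, PQT, PRU, PTU, QRS, QST, RSU, STU

giving chain groups C_0 ≅ Z^6, C_1 ≅ Z^12, C_2 ≅ Z^8.

The boundary map ∂_1: C_1 → C_0 sends each edge [p,q] (with p < q) to q − p.
The 6×12 boundary matrix has rank 5 and Smith normal form diag(1,1,1,1,1).

Boundary ∂_2: C_2 → C_1 sends each 2-simplex [p,q,r] to [q,r] − [p,r] + [p,q]. For instance
  ∂PQR = QR − PR + PQ,
  ∂PTU = TU − PU + PT.
As a 12×8 matrix over Z this has rank 7, with invariant factors (1,1,1,1,1,1,1).

Reading off H_k = ker ∂_k / im ∂_{k+1}:

  H_0: rank C_0 − rank ∂_1 = 6 − 5 = 1, and the invariant factors of ∂_1 are all 1, so H_0 ≅ Z.
  H_1: rank ker ∂_1 − rank ∂_2 = (12 − 5) − 7 = 0, and the invariant factors of ∂_2 are all 1, so H_1 ≅ 0.
  H_2: rank ker ∂_2 − rank ∂_3 = (8 − 7) − 0 = 1, and there is no ∂_3, so H_2 ≅ Z.

H_0 ≅ Z,  H_1 = 0,  H_2 ≅ Z.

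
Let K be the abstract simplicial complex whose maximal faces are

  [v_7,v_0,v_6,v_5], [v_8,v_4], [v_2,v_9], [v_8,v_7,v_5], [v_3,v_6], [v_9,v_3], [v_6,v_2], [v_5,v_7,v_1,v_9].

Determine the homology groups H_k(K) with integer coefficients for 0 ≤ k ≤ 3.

Order the vertices as v_0 < v_1 < v_2 < v_3 < v_4 < v_5 < v_6 < v_7 < v_8 < v_9. Listing each simplex with vertices in this order, K has dimension 3 with simplices:

  0-simplices (10): [v_0], [v_1], [v_2], [v_3], [v_4], [v_5], [v_6], [v_7], [v_8], [v_9]
  1-simplices (18): (18 of them)
  2-simplices (9): [v_0,v_5,v_6], [v_0,v_5,v_7], [v_0,v_6,v_7], [v_1,v_5,v_7], [v_1,v_5,v_9], [v_1,v_7,v_9], [v_5,v_6,v_7], [v_5,v_7,v_8], [v_5,v_7,v_9]
  3-simplices (2): [v_0,v_5,v_6,v_7], [v_1,v_5,v_7,v_9]

giving chain groups C_0 ≅ Z^10, C_1 ≅ Z^18, C_2 ≅ Z^9, C_3 ≅ Z^2.

The boundary map ∂_1: C_1 → C_0 maps an edge to its endpoints' difference, ∂[p,q] = q − p.
The 10×18 boundary matrix has rank 9 and Smith normal form diag(1,1,1,1,1,1,1,1,1).

Boundary ∂_2: C_2 → C_1 sends each 2-simplex [p,q,r] to [q,r] − [p,r] + [p,q]. For instance
  ∂[v_0,v_5,v_7] = [v_5,v_7] − [v_0,v_7] + [v_0,v_5],
  ∂[v_5,v_6,v_7] = [v_6,v_7] − [v_5,v_7] + [v_5,v_6].
The 18×9 boundary matrix has rank 7 and Smith normal form diag(1,1,1,1,1,1,1).

The boundary map ∂_3: C_3 → C_2 sends each 3-simplex σ to the alternating sum Σ_i (−1)^i (σ with its i-th vertex removed). For instance
  ∂[v_0,v_5,v_6,v_7] = [v_5,v_6,v_7] − [v_0,v_6,v_7] + [v_0,v_5,v_7] − [v_0,v_5,v_6],
  ∂[v_1,v_5,v_7,v_9] = [v_5,v_7,v_9] − [v_1,v_7,v_9] + [v_1,v_5,v_9] − [v_1,v_5,v_7].
The resulting 9×2 matrix has rank 2, and its Smith normal form has invariant factors (1,1).

Computing H_k = (kernel of ∂_k) / (image of ∂_{k+1}):

  H_0: rank C_0 − rank ∂_1 = 10 − 9 = 1, and the invariant factors of ∂_1 are all 1, so H_0 ≅ Z.
  H_1: rank ker ∂_1 − rank ∂_2 = (18 − 9) − 7 = 2, and the invariant factors of ∂_2 are all 1, so H_1 ≅ Z^2.
  H_2: rank ker ∂_2 − rank ∂_3 = (9 − 7) − 2 = 0, and the invariant factors of ∂_3 are all 1, so H_2 ≅ 0.
  H_3: rank ker ∂_3 − rank ∂_4 = (2 − 2) − 0 = 0, and there is no ∂_4, so H_3 ≅ 0.

As a check, the Euler characteristic is 10 − 18 + 9 − 2 = -1, which agrees with 1 − 2 + 0 − 0 = -1.

H_0 ≅ Z,  H_1 ≅ Z^2,  H_2 = 0,  H_3 = 0.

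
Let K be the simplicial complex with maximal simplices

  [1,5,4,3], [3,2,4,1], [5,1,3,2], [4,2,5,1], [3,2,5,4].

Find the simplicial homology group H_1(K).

H_1 ≅ 0.

Fix the vertex order 1 < 2 < 3 < 4 < 5 and write every simplex with vertices in increasing order. Then dim K = 3 and the simplices of K are:

  0-simplices (5): [1], [2], [3], [4], [5]
  1-simplices (10): [1,2], [1,3], [1,4], [1,5], [2,3], [2,4], [2,5], [3,4], [3,5], [4,5]
  2-simplices (10): [1,2,3], [1,2,4], [1,2,5], [1,3,4], [1,3,5], [1,4,5], [2,3,4], [2,3,5], [2,4,5], [3,4,5]
  3-simplices (5): [1,2,3,4], [1,2,3,5], [1,2,4,5], [1,3,4,5], [2,3,4,5]

so the chain groups are C_0 ≅ Z^5, C_1 ≅ Z^10, C_2 ≅ Z^10, C_3 ≅ Z^5.

Boundary ∂_1: C_1 → C_0 maps an edge to its endpoints' difference, ∂[p,q] = q − p. For instance
  ∂[1,5] = [5] − [1].
This gives a 5×10 integer matrix of rank 4; reducing to Smith normal form yields diagonal entries (1,1,1,1).

Boundary ∂_2: C_2 → C_1 acts by ∂[p,q,r] = [q,r] − [p,r] + [p,q]. For instance
  ∂[2,4,5] = [4,5] − [2,5] + [2,4],
  ∂[1,2,4] = [2,4] − [1,4] + [1,2].
The resulting 10×10 matrix has rank 6, and its Smith normal form has invariant factors (1,1,1,1,1,1).

The boundary map ∂_3: C_3 → C_2 sends each 3-simplex σ to the alternating sum Σ_i (−1)^i (σ with its i-th vertex removed). For instance
  ∂[1,2,4,5] = [2,4,5] − [1,4,5] + [1,2,5] − [1,2,4],
  ∂[1,2,3,5] = [2,3,5] − [1,3,5] + [1,2,5] − [1,2,3].
The 10×5 boundary matrix has rank 4 and Smith normal form diag(1,1,1,1).

From H_k ≅ ker(∂_k) / im(∂_{k+1}) we obtain:

  H_1: rank ker ∂_1 − rank ∂_2 = (10 − 4) − 6 = 0, and the invariant factors of ∂_2 are all 1, so H_1 ≅ 0.

(K is a triangulation of the 3-sphere S^3.)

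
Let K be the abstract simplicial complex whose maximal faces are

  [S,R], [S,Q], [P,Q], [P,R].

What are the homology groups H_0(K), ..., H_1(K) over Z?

H_0 ≅ Z,  H_1 ≅ Z.

We work with the vertex ordering P < Q < R < S. The simplices of K, each written with vertices in increasing order, are:

  0-simplices (4): P, Q, R, S
  1-simplices (4): PQ, PR, QS, RS

so the chain groups are C_0 ≅ Z^4, C_1 ≅ Z^4.

The boundary map ∂_1: C_1 → C_0 maps an edge to its endpoints' difference, ∂[p,q] = q − p.
The 4×4 boundary matrix has rank 3 and Smith normal form diag(1,1,1).

Computing H_k = (kernel of ∂_k) / (image of ∂_{k+1}):

  H_0: rank C_0 − rank ∂_1 = 4 − 3 = 1, and the invariant factors of ∂_1 are all 1, so H_0 = Z.
  H_1: rank ker ∂_1 − rank ∂_2 = (4 − 3) − 0 = 1, and there is no ∂_2, so H_1 = Z.

As a check, the Euler characteristic is 4 − 4 = 0, which agrees with 1 − 1 = 0.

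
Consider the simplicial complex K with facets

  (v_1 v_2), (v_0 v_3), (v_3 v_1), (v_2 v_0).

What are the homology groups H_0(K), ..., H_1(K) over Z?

We work with the vertex ordering v_0 < v_1 < v_2 < v_3. The simplices of K, each written with vertices in increasing order, are:

  0-simplices (4): [v_0], [v_1], [v_2], [v_3]
  1-simplices (4): [v_0,v_2], [v_0,v_3], [v_1,v_2], [v_1,v_3]

so the chain groups are C_0 ≅ Z^4, C_1 ≅ Z^4.

The boundary map ∂_1: C_1 → C_0 is given by ∂[p,q] = [q] − [p]. For instance
  ∂[v_0,v_3] = [v_3] − [v_0].
The resulting 4×4 matrix has rank 3, and its Smith normal form has invariant factors (1,1,1).

Reading off H_k = ker ∂_k / im ∂_{k+1}:

  H_0: rank C_0 − rank ∂_1 = 4 − 3 = 1, and the invariant factors of ∂_1 are all 1, so H_0 = Z.
  H_1: rank ker ∂_1 − rank ∂_2 = (4 − 3) − 0 = 1, and there is no ∂_2, so H_1 = Z.

As a check, the Euler characteristic is 4 − 4 = 0, which agrees with 1 − 1 = 0.

H_0 ≅ Z,  H_1 ≅ Z.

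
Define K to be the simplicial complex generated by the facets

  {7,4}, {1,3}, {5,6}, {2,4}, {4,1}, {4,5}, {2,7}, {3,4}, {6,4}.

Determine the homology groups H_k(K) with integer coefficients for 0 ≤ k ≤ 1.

Order the vertices as 1 < 2 < 3 < 4 < 5 < 6 < 7. Listing each simplex with vertices in this order, K has dimension 1 with simplices:

  0-simplices (7): [1], [2], [3], [4], [5], [6], [7]
  1-simplices (9): [1,3], [1,4], [2,4], [2,7], [3,4], [4,5], [4,6], [4,7], [5,6]

so the chain groups are C_0 ≅ Z^7, C_1 ≅ Z^9.

Boundary ∂_1: C_1 → C_0 is given by ∂[p,q] = [q] − [p]. For instance
  ∂[3,4] = [4] − [3].
The resulting 7×9 matrix has rank 6, and its Smith normal form has invariant factors (1,1,1,1,1,1).

Reading off H_k = ker ∂_k / im ∂_{k+1}:

  H_0: rank C_0 − rank ∂_1 = 7 − 6 = 1, and the invariant factors of ∂_1 are all 1, so H_0 ≅ Z.
  H_1: rank ker ∂_1 − rank ∂_2 = (9 − 6) − 0 = 3, and there is no ∂_2, so H_1 ≅ Z^3.

As a check, the Euler characteristic is 7 − 9 = -2, which agrees with 1 − 3 = -2.

H_0 ≅ Z,  H_1 ≅ Z^3.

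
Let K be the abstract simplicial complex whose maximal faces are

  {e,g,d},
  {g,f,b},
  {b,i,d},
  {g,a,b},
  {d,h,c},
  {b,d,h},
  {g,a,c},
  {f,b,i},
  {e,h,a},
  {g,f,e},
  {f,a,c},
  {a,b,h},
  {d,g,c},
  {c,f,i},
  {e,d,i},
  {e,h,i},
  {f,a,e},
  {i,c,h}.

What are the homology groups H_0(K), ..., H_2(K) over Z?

We work with the vertex ordering a < b < c < d < e < f < g < h < i. The simplices of K, each written with vertices in increasing order, are:

  0-simplices (9): a, b, c, d, e, f, g, h, i
  1-simplices (27): ab, ac, ae, af, ag, ah, bd, bf, bg, bh, bi, cd, cf, cg, ch, ci, de, dg, dh, di, ef, eg, eh, ei, fg, fi, hi
  2-simplices (18): abg, abh, acf, acg, aef, aeh, bdh, bdi, bfg, bfi, cdg, cdh, cfi, chi, deg, dei, efg, ehi

so the chain groups are C_0 ≅ Z^9, C_1 ≅ Z^27, C_2 ≅ Z^18.

The boundary map ∂_1: C_1 → C_0 maps an edge to its endpoints' difference, ∂[p,q] = q − p.
The 9×27 boundary matrix has rank 8 and Smith normal form diag(1,1,1,1,1,1,1,1).

The boundary map ∂_2: C_2 → C_1 acts by ∂[p,q,r] = [q,r] − [p,r] + [p,q]. For instance
  ∂abg = bg − ag + ab,
  ∂efg = fg − eg + ef.
This gives a 27×18 integer matrix of rank 18; reducing to Smith normal form yields diagonal entries (1,1,1,1,1,1,1,1,1,1,1,1,1,1,1,1,1,2).

Now H_k = ker ∂_k / im ∂_{k+1}, so:

  H_0: rank C_0 − rank ∂_1 = 9 − 8 = 1, and the invariant factors of ∂_1 are all 1, so H_0 = Z.
  H_1: rank ker ∂_1 − rank ∂_2 = (27 − 8) − 18 = 1, and ∂_2 has invariant factor 2 > 1, so H_1 = Z ⊕ Z_2.
  H_2: rank ker ∂_2 − rank ∂_3 = (18 − 18) − 0 = 0, and there is no ∂_3, so H_2 = 0.

As a check, the Euler characteristic is 9 − 27 + 18 = 0, which agrees with 1 − 1 + 0 = 0.

H_0 = Z,  H_1 = Z ⊕ Z_2,  H_2 = 0.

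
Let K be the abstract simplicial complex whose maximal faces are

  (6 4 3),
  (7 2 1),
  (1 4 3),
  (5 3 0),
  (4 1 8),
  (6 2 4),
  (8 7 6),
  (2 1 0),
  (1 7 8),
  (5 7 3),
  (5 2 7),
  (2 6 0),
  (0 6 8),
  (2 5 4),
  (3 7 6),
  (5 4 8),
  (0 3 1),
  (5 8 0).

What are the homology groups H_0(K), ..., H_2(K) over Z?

Order the vertices as 0 < 1 < 2 < 3 < 4 < 5 < 6 < 7 < 8. Listing each simplex with vertices in this order, K has dimension 2 with simplices:

  0-simplices (9): [0], [1], [2], [3], [4], [5], [6], [7], [8]
  1-simplices (27): (27 of them)
  2-simplices (18): [0,1,2], [0,1,3], [0,2,6], [0,3,5], [0,5,8], [0,6,8], [1,2,7], [1,3,4], [1,4,8], [1,7,8], [2,4,5], [2,4,6], [2,5,7], [3,4,6], [3,5,7], [3,6,7], [4,5,8], [6,7,8]

giving chain groups C_0 ≅ Z^9, C_1 ≅ Z^27, C_2 ≅ Z^18.

Boundary ∂_1: C_1 → C_0 sends each edge [p,q] (with p < q) to q − p. For instance
  ∂[2,6] = [6] − [2].
The 9×27 boundary matrix has rank 8 and Smith normal form diag(1,1,1,1,1,1,1,1).

The boundary map ∂_2: C_2 → C_1 maps a triangle to the signed sum of its edges. For instance
  ∂[0,6,8] = [6,8] − [0,8] + [0,6],
  ∂[6,7,8] = [7,8] − [6,8] + [6,7].
The resulting 27×18 matrix has rank 17, and its Smith normal form has invariant factors (1,1,1,1,1,1,1,1,1,1,1,1,1,1,1,1,1).

Reading off H_k = ker ∂_k / im ∂_{k+1}:

  H_0: rank C_0 − rank ∂_1 = 9 − 8 = 1, and the invariant factors of ∂_1 are all 1, so H_0 ≅ Z.
  H_1: rank ker ∂_1 − rank ∂_2 = (27 − 8) − 17 = 2, and the invariant factors of ∂_2 are all 1, so H_1 ≅ Z^2.
  H_2: rank ker ∂_2 − rank ∂_3 = (18 − 17) − 0 = 1, and there is no ∂_3, so H_2 ≅ Z.

As a check, the Euler characteristic is 9 − 27 + 18 = 0, which agrees with 1 − 2 + 1 = 0.

H_0 ≅ Z,  H_1 ≅ Z^2,  H_2 ≅ Z.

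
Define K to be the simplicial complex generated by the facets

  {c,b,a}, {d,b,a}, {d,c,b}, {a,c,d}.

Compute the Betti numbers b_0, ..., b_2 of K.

b_0 = 1, b_1 = 0, b_2 = 1.

Take the total order a < b < c < d on the vertex set. Then K (dimension 2) consists of the simplices:

  0-simplices (4): a, b, c, d
  1-simplices (6): ab, ac, ad, bc, bd, cd
  2-simplices (4): abc, abd, acd, bcd

giving chain groups C_0 ≅ Z^4, C_1 ≅ Z^6, C_2 ≅ Z^4.

∂_1: C_1 → C_0 sends each edge [p,q] (with p < q) to q − p. For instance
  ∂cd = d − c.
This gives a 4×6 integer matrix of rank 3; reducing to Smith normal form yields diagonal entries (1,1,1).

∂_2: C_2 → C_1 maps a triangle to the signed sum of its edges. For instance
  ∂abc = bc − ac + ab,
  ∂abd = bd − ad + ab.
As a 6×4 matrix over Z this has rank 3, with invariant factors (1,1,1).

Now H_k = ker ∂_k / im ∂_{k+1}, so:

  H_0: rank C_0 − rank ∂_1 = 4 − 3 = 1, and the invariant factors of ∂_1 are all 1, so H_0 = Z.
  H_1: rank ker ∂_1 − rank ∂_2 = (6 − 3) − 3 = 0, and the invariant factors of ∂_2 are all 1, so H_1 = 0.
  H_2: rank ker ∂_2 − rank ∂_3 = (4 − 3) − 0 = 1, and there is no ∂_3, so H_2 = Z.

As a check, the Euler characteristic is 4 − 6 + 4 = 2, which agrees with 1 − 0 + 1 = 2.

Hence the Betti numbers are b_0 = 1, b_1 = 0, b_2 = 1.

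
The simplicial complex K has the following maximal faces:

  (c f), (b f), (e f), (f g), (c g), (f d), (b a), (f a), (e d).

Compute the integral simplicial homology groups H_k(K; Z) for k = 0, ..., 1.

We work with the vertex ordering a < b < c < d < e < f < g. The simplices of K, each written with vertices in increasing order, are:

  0-simplices (7): a, b, c, d, e, f, g
  1-simplices (9): ab, af, bf, cf, cg, de, df, ef, fg

so the chain groups are C_0 ≅ Z^7, C_1 ≅ Z^9.

The boundary map ∂_1: C_1 → C_0 is given by ∂[p,q] = [q] − [p]. For instance
  ∂bf = f − b.
The 7×9 boundary matrix has rank 6 and Smith normal form diag(1,1,1,1,1,1).

Computing H_k = (kernel of ∂_k) / (image of ∂_{k+1}):

  H_0: rank C_0 − rank ∂_1 = 7 − 6 = 1, and the invariant factors of ∂_1 are all 1, so H_0 ≅ Z.
  H_1: rank ker ∂_1 − rank ∂_2 = (9 − 6) − 0 = 3, and there is no ∂_2, so H_1 ≅ Z^3.

(K is a triangulation of a wedge of 3 circles.)

H_0 ≅ Z,  H_1 ≅ Z^3.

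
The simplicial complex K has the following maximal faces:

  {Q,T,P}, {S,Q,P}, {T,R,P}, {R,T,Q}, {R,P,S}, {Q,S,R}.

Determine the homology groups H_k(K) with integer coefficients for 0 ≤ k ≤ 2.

Order the vertices as P < Q < R < S < T. Listing each simplex with vertices in this order, K has dimension 2 with simplices:

  0-simplices (5): P, Q, R, S, T
  1-simplices (9): PQ, PR, PS, PT, QR, QS, QT, RS, RT
  2-simplices (6): PQS, PQT, PRS, PRT, QRS, QRT

Hence C_0 ≅ Z^5, C_1 ≅ Z^9, C_2 ≅ Z^6.

The boundary map ∂_1: C_1 → C_0 sends each edge [p,q] (with p < q) to q − p. For instance
  ∂RS = S − R.
As a 5×9 matrix over Z this has rank 4, with invariant factors (1,1,1,1).

The boundary map ∂_2: C_2 → C_1 sends each 2-simplex [p,q,r] to [q,r] − [p,r] + [p,q]. For instance
  ∂QRS = RS − QS + QR,
  ∂PRS = RS − PS + PR.
The resulting 9×6 matrix has rank 5, and its Smith normal form has invariant factors (1,1,1,1,1).

Computing H_k = (kernel of ∂_k) / (image of ∂_{k+1}):

  H_0: rank C_0 − rank ∂_1 = 5 − 4 = 1, and the invariant factors of ∂_1 are all 1, so H_0 ≅ Z.
  H_1: rank ker ∂_1 − rank ∂_2 = (9 − 4) − 5 = 0, and the invariant factors of ∂_2 are all 1, so H_1 ≅ 0.
  H_2: rank ker ∂_2 − rank ∂_3 = (6 − 5) − 0 = 1, and there is no ∂_3, so H_2 ≅ Z.

As a check, the Euler characteristic is 5 − 9 + 6 = 2, which agrees with 1 − 0 + 1 = 2.

H_0 = Z,  H_1 = 0,  H_2 = Z.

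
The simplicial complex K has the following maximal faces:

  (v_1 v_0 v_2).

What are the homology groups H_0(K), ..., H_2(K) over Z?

H_0 ≅ Z,  H_1 = 0,  H_2 = 0.

Fix the vertex order v_0 < v_1 < v_2 and write every simplex with vertices in increasing order. Then dim K = 2 and the simplices of K are:

  0-simplices (3): [v_0], [v_1], [v_2]
  1-simplices (3): [v_0,v_1], [v_0,v_2], [v_1,v_2]
  2-simplices (1): [v_0,v_1,v_2]

giving chain groups C_0 ≅ Z^3, C_1 ≅ Z^3, C_2 ≅ Z^1.

∂_1: C_1 → C_0 maps an edge to its endpoints' difference, ∂[p,q] = q − p. For instance
  ∂[v_0,v_1] = [v_1] − [v_0].
The 3×3 boundary matrix has rank 2 and Smith normal form diag(1,1).

∂_2: C_2 → C_1 sends each 2-simplex [p,q,r] to [q,r] − [p,r] + [p,q]. For instance
  ∂[v_0,v_1,v_2] = [v_1,v_2] − [v_0,v_2] + [v_0,v_1].
The 3×1 boundary matrix has rank 1 and Smith normal form diag(1).

From H_k ≅ ker(∂_k) / im(∂_{k+1}) we obtain:

  H_0: rank C_0 − rank ∂_1 = 3 − 2 = 1, and the invariant factors of ∂_1 are all 1, so H_0 ≅ Z.
  H_1: rank ker ∂_1 − rank ∂_2 = (3 − 2) − 1 = 0, and the invariant factors of ∂_2 are all 1, so H_1 ≅ 0.
  H_2: rank ker ∂_2 − rank ∂_3 = (1 − 1) − 0 = 0, and there is no ∂_3, so H_2 ≅ 0.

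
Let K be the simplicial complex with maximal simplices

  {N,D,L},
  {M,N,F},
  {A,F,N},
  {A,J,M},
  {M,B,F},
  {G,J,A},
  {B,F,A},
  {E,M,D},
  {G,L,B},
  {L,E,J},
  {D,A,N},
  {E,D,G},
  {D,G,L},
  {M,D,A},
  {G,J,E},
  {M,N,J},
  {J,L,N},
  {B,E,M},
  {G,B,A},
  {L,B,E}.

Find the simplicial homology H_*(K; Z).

H_0 ≅ Z,  H_1 ≅ Z ⊕ Z/2,  H_2 = 0.

Take the total order A < B < D < E < F < G < J < L < M < N on the vertex set. Then K (dimension 2) consists of the simplices:

  0-simplices (10): A, B, D, E, F, G, J, L, M, N
  1-simplices (30): AB, AD, AF, AG, AJ, AM, AN, BE, BF, BG, BL, BM, DE, DG, DL, DM, DN, EG, EJ, EL, EM, FM, FN, GJ, GL, JL, JM, JN, LN, MN
  2-simplices (20): ABF, ABG, ADM, ADN, AFN, AGJ, AJM, BEL, BEM, BFM, BGL, DEG, DEM, DGL, DLN, EGJ, EJL, FMN, JLN, JMN

Hence C_0 ≅ Z^10, C_1 ≅ Z^30, C_2 ≅ Z^20.

Boundary ∂_1: C_1 → C_0 sends each edge [p,q] (with p < q) to q − p.
This gives a 10×30 integer matrix of rank 9; reducing to Smith normal form yields diagonal entries (1,1,1,1,1,1,1,1,1).

The boundary map ∂_2: C_2 → C_1 sends each 2-simplex [p,q,r] to [q,r] − [p,r] + [p,q]. For instance
  ∂AFN = FN − AN + AF,
  ∂FMN = MN − FN + FM.
As a 30×20 matrix over Z this has rank 20, with invariant factors (1,1,1,1,1,1,1,1,1,1,1,1,1,1,1,1,1,1,1,2).

Now H_k = ker ∂_k / im ∂_{k+1}, so:

  H_0: rank C_0 − rank ∂_1 = 10 − 9 = 1, and the invariant factors of ∂_1 are all 1, so H_0 = Z.
  H_1: rank ker ∂_1 − rank ∂_2 = (30 − 9) − 20 = 1, and ∂_2 has invariant factor 2 > 1, so H_1 = Z ⊕ Z/2.
  H_2: rank ker ∂_2 − rank ∂_3 = (20 − 20) − 0 = 0, and there is no ∂_3, so H_2 = 0.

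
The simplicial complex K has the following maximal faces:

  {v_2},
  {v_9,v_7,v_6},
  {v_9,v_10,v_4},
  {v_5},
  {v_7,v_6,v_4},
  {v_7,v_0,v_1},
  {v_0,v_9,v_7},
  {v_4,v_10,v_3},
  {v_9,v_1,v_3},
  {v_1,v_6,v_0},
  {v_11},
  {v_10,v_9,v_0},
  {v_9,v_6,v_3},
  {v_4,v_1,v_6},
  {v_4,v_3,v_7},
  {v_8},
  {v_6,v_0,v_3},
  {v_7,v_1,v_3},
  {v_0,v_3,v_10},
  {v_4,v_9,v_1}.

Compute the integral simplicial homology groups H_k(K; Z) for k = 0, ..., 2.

Order the vertices as v_0 < v_1 < v_2 < v_3 < v_4 < v_5 < v_6 < v_7 < v_8 < v_9 < v_10 < v_11. Listing each simplex with vertices in this order, K has dimension 2 with simplices:

  0-simplices (12): [v_0], [v_1], [v_2], [v_3], [v_4], [v_5], [v_6], [v_7], [v_8], [v_9], [v_10], [v_11]
  1-simplices (24): (24 of them)
  2-simplices (16): (16 of them)

so the chain groups are C_0 ≅ Z^12, C_1 ≅ Z^24, C_2 ≅ Z^16.

∂_1: C_1 → C_0 is given by ∂[p,q] = [q] − [p].
This gives a 12×24 integer matrix of rank 7; reducing to Smith normal form yields diagonal entries (1,1,1,1,1,1,1).

The boundary map ∂_2: C_2 → C_1 sends each 2-simplex [p,q,r] to [q,r] − [p,r] + [p,q]. For instance
  ∂[v_0,v_3,v_6] = [v_3,v_6] − [v_0,v_6] + [v_0,v_3],
  ∂[v_0,v_7,v_9] = [v_7,v_9] − [v_0,v_9] + [v_0,v_7].
The 24×16 boundary matrix has rank 15 and Smith normal form diag(1,1,1,1,1,1,1,1,1,1,1,1,1,1,1).

Computing H_k = (kernel of ∂_k) / (image of ∂_{k+1}):

  H_0: rank C_0 − rank ∂_1 = 12 − 7 = 5, and the invariant factors of ∂_1 are all 1, so H_0 ≅ Z^5.
  H_1: rank ker ∂_1 − rank ∂_2 = (24 − 7) − 15 = 2, and the invariant factors of ∂_2 are all 1, so H_1 ≅ Z^2.
  H_2: rank ker ∂_2 − rank ∂_3 = (16 − 15) − 0 = 1, and there is no ∂_3, so H_2 ≅ Z.

As a check, the Euler characteristic is 12 − 24 + 16 = 4, which agrees with 5 − 2 + 1 = 4.

H_0 = Z^5,  H_1 = Z^2,  H_2 = Z.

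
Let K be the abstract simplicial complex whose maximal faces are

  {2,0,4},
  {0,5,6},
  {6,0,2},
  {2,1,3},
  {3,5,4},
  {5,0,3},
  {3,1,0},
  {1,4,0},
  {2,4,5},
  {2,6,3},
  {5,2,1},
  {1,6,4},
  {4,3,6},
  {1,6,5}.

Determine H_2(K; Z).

H_2 = Z.

K has 7 vertices, 21 edges, 14 triangles.
rank ∂_2 = 13, rank ∂_3 = 0 ⇒ b_2 = 14 − 13 − 0 = 1. So H_2 ≅ Z.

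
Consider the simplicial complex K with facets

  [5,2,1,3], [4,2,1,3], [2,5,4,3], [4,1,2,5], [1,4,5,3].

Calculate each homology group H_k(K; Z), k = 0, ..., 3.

H_0 ≅ Z,  H_1 = 0,  H_2 = 0,  H_3 ≅ Z.

Order the vertices as 1 < 2 < 3 < 4 < 5. Listing each simplex with vertices in this order, K has dimension 3 with simplices:

  0-simplices (5): [1], [2], [3], [4], [5]
  1-simplices (10): [1,2], [1,3], [1,4], [1,5], [2,3], [2,4], [2,5], [3,4], [3,5], [4,5]
  2-simplices (10): [1,2,3], [1,2,4], [1,2,5], [1,3,4], [1,3,5], [1,4,5], [2,3,4], [2,3,5], [2,4,5], [3,4,5]
  3-simplices (5): [1,2,3,4], [1,2,3,5], [1,2,4,5], [1,3,4,5], [2,3,4,5]

Hence C_0 ≅ Z^5, C_1 ≅ Z^10, C_2 ≅ Z^10, C_3 ≅ Z^5.

The boundary map ∂_1: C_1 → C_0 sends each edge [p,q] (with p < q) to q − p. For instance
  ∂[4,5] = [5] − [4].
The 5×10 boundary matrix has rank 4 and Smith normal form diag(1,1,1,1).

Boundary ∂_2: C_2 → C_1 acts by ∂[p,q,r] = [q,r] − [p,r] + [p,q]. For instance
  ∂[1,4,5] = [4,5] − [1,5] + [1,4],
  ∂[2,4,5] = [4,5] − [2,5] + [2,4].
As a 10×10 matrix over Z this has rank 6, with invariant factors (1,1,1,1,1,1).

The boundary map ∂_3: C_3 → C_2 sends each 3-simplex σ to the alternating sum Σ_i (−1)^i (σ with its i-th vertex removed). For instance
  ∂[1,2,3,4] = [2,3,4] − [1,3,4] + [1,2,4] − [1,2,3],
  ∂[1,2,3,5] = [2,3,5] − [1,3,5] + [1,2,5] − [1,2,3].
This gives a 10×5 integer matrix of rank 4; reducing to Smith normal form yields diagonal entries (1,1,1,1).

From H_k ≅ ker(∂_k) / im(∂_{k+1}) we obtain:

  H_0: rank C_0 − rank ∂_1 = 5 − 4 = 1, and the invariant factors of ∂_1 are all 1, so H_0 = Z.
  H_1: rank ker ∂_1 − rank ∂_2 = (10 − 4) − 6 = 0, and the invariant factors of ∂_2 are all 1, so H_1 = 0.
  H_2: rank ker ∂_2 − rank ∂_3 = (10 − 6) − 4 = 0, and the invariant factors of ∂_3 are all 1, so H_2 = 0.
  H_3: rank ker ∂_3 − rank ∂_4 = (5 − 4) − 0 = 1, and there is no ∂_4, so H_3 = Z.

As a check, the Euler characteristic is 5 − 10 + 10 − 5 = 0, which agrees with 1 − 0 + 0 − 1 = 0.
(K is a triangulation of the 3-sphere S^3.)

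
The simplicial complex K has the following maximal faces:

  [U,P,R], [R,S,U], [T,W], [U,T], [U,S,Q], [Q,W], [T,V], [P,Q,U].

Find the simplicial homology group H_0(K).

K has 8 vertices, 12 edges, 4 triangles.
rank ∂_0 = 0, rank ∂_1 = 7 ⇒ b_0 = 8 − 0 − 7 = 1; all invariant factors of ∂_1 are 1 so no torsion. So H_0 = Z.

H_0 ≅ Z.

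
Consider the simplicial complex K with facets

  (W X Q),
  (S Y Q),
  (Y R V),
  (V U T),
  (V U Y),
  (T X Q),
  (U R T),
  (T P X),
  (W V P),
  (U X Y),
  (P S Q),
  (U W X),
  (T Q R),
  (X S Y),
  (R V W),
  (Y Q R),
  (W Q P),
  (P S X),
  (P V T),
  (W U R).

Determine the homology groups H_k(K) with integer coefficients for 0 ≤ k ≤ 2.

H_0 ≅ Z,  H_1 ≅ Z ⊕ Z/2Z,  H_2 = 0.

Order the vertices as P < Q < R < S < T < U < V < W < X < Y. Listing each simplex with vertices in this order, K has dimension 2 with simplices:

  0-simplices (10): P, Q, R, S, T, U, V, W, X, Y
  1-simplices (30): PQ, PS, PT, PV, PW, PX, QR, QS, QT, QW, QX, QY, RT, RU, RV, RW, RY, SX, SY, TU, TV, TX, UV, UW, UX, UY, VW, VY, WX, XY
  2-simplices (20): PQS, PQW, PSX, PTV, PTX, PVW, QRT, QRY, QSY, QTX, QWX, RTU, RUW, RVW, RVY, SXY, TUV, UVY, UWX, UXY

Hence C_0 ≅ Z^10, C_1 ≅ Z^30, C_2 ≅ Z^20.

The boundary map ∂_1: C_1 → C_0 maps an edge to its endpoints' difference, ∂[p,q] = q − p.
The resulting 10×30 matrix has rank 9, and its Smith normal form has invariant factors (1,1,1,1,1,1,1,1,1).

Boundary ∂_2: C_2 → C_1 maps a triangle to the signed sum of its edges. For instance
  ∂RTU = TU − RU + RT,
  ∂UWX = WX − UX + UW.
The 30×20 boundary matrix has rank 20 and Smith normal form diag(1,1,1,1,1,1,1,1,1,1,1,1,1,1,1,1,1,1,1,2).

Computing H_k = (kernel of ∂_k) / (image of ∂_{k+1}):

  H_0: rank C_0 − rank ∂_1 = 10 − 9 = 1, and the invariant factors of ∂_1 are all 1, so H_0 = Z.
  H_1: rank ker ∂_1 − rank ∂_2 = (30 − 9) − 20 = 1, and ∂_2 has invariant factor 2 > 1, so H_1 = Z ⊕ Z/2Z.
  H_2: rank ker ∂_2 − rank ∂_3 = (20 − 20) − 0 = 0, and there is no ∂_3, so H_2 = 0.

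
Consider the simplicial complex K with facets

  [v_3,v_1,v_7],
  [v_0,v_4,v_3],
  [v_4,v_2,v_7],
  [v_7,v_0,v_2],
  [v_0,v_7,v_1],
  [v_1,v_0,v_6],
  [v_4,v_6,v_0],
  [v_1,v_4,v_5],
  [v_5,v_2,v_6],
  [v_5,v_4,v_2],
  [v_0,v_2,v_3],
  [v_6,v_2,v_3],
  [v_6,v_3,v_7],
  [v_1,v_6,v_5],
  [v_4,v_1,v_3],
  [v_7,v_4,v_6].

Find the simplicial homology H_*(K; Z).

H_0 ≅ Z,  H_1 ≅ Z^2,  H_2 ≅ Z.

K has 8 vertices, 24 edges, 16 triangles.
rank ∂_0 = 0, rank ∂_1 = 7 ⇒ b_0 = 8 − 0 − 7 = 1; all invariant factors of ∂_1 are 1 so no torsion. So H_0 ≅ Z.
rank ∂_1 = 7, rank ∂_2 = 15 ⇒ b_1 = 24 − 7 − 15 = 2; all invariant factors of ∂_2 are 1 so no torsion. So H_1 ≅ Z^2.
rank ∂_2 = 15, rank ∂_3 = 0 ⇒ b_2 = 16 − 15 − 0 = 1. So H_2 ≅ Z.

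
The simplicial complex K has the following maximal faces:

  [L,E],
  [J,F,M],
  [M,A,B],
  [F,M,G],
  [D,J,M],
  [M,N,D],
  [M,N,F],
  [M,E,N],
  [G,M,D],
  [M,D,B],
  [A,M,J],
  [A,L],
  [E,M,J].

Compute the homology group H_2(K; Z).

Fix the vertex order A < B < D < E < F < G < J < L < M < N and write every simplex with vertices in increasing order. Then dim K = 2 and the simplices of K are:

  0-simplices (10): A, B, D, E, F, G, J, L, M, N
  1-simplices (21): AB, AJ, AL, AM, BD, BM, DG, DJ, DM, DN, EJ, EL, EM, EN, FG, FJ, FM, FN, GM, JM, MN
  2-simplices (11): ABM, AJM, BDM, DGM, DJM, DMN, EJM, EMN, FGM, FJM, FMN

giving chain groups C_0 ≅ Z^10, C_1 ≅ Z^21, C_2 ≅ Z^11.

∂_1: C_1 → C_0 is given by ∂[p,q] = [q] − [p]. For instance
  ∂DJ = J − D.
As a 10×21 matrix over Z this has rank 9, with invariant factors (1,1,1,1,1,1,1,1,1).

Boundary ∂_2: C_2 → C_1 sends each 2-simplex [p,q,r] to [q,r] − [p,r] + [p,q]. For instance
  ∂AJM = JM − AM + AJ,
  ∂FGM = GM − FM + FG.
The resulting 21×11 matrix has rank 11, and its Smith normal form has invariant factors (1,1,1,1,1,1,1,1,1,1,1).

From H_k ≅ ker(∂_k) / im(∂_{k+1}) we obtain:

  H_2: rank ker ∂_2 − rank ∂_3 = (11 − 11) − 0 = 0, and there is no ∂_3, so H_2 ≅ 0.

H_2 = 0.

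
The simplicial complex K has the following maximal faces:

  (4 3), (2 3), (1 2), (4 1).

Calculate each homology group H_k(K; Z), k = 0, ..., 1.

H_0 ≅ Z,  H_1 ≅ Z.

Order the vertices as 1 < 2 < 3 < 4. Listing each simplex with vertices in this order, K has dimension 1 with simplices:

  0-simplices (4): [1], [2], [3], [4]
  1-simplices (4): [1,2], [1,4], [2,3], [3,4]

so the chain groups are C_0 ≅ Z^4, C_1 ≅ Z^4.

Boundary ∂_1: C_1 → C_0 is given by ∂[p,q] = [q] − [p]. For instance
  ∂[1,2] = [2] − [1].
The 4×4 boundary matrix has rank 3 and Smith normal form diag(1,1,1).

Now H_k = ker ∂_k / im ∂_{k+1}, so:

  H_0: rank C_0 − rank ∂_1 = 4 − 3 = 1, and the invariant factors of ∂_1 are all 1, so H_0 ≅ Z.
  H_1: rank ker ∂_1 − rank ∂_2 = (4 − 3) − 0 = 1, and there is no ∂_2, so H_1 ≅ Z.

(K is a triangulation of the circle S^1.)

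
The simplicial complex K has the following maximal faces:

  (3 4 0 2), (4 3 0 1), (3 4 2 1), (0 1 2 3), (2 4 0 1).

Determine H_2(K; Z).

H_2 ≅ 0.

Fix the vertex order 0 < 1 < 2 < 3 < 4 and write every simplex with vertices in increasing order. Then dim K = 3 and the simplices of K are:

  0-simplices (5): [0], [1], [2], [3], [4]
  1-simplices (10): [0,1], [0,2], [0,3], [0,4], [1,2], [1,3], [1,4], [2,3], [2,4], [3,4]
  2-simplices (10): [0,1,2], [0,1,3], [0,1,4], [0,2,3], [0,2,4], [0,3,4], [1,2,3], [1,2,4], [1,3,4], [2,3,4]
  3-simplices (5): [0,1,2,3], [0,1,2,4], [0,1,3,4], [0,2,3,4], [1,2,3,4]

giving chain groups C_0 ≅ Z^5, C_1 ≅ Z^10, C_2 ≅ Z^10, C_3 ≅ Z^5.

∂_1: C_1 → C_0 sends each edge [p,q] (with p < q) to q − p. For instance
  ∂[2,3] = [3] − [2].
This gives a 5×10 integer matrix of rank 4; reducing to Smith normal form yields diagonal entries (1,1,1,1).

The boundary map ∂_2: C_2 → C_1 acts by ∂[p,q,r] = [q,r] − [p,r] + [p,q]. For instance
  ∂[1,2,4] = [2,4] − [1,4] + [1,2],
  ∂[0,3,4] = [3,4] − [0,4] + [0,3].
As a 10×10 matrix over Z this has rank 6, with invariant factors (1,1,1,1,1,1).

The boundary map ∂_3: C_3 → C_2 sends each 3-simplex σ to the alternating sum Σ_i (−1)^i (σ with its i-th vertex removed). For instance
  ∂[0,2,3,4] = [2,3,4] − [0,3,4] + [0,2,4] − [0,2,3],
  ∂[0,1,2,4] = [1,2,4] − [0,2,4] + [0,1,4] − [0,1,2].
This gives a 10×5 integer matrix of rank 4; reducing to Smith normal form yields diagonal entries (1,1,1,1).

Reading off H_k = ker ∂_k / im ∂_{k+1}:

  H_2: rank ker ∂_2 − rank ∂_3 = (10 − 6) − 4 = 0, and the invariant factors of ∂_3 are all 1, so H_2 = 0.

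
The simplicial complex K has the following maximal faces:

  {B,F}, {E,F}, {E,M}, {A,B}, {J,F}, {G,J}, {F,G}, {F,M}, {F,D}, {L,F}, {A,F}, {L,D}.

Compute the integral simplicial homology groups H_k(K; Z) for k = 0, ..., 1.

Fix the vertex order A < B < D < E < F < G < J < L < M and write every simplex with vertices in increasing order. Then dim K = 1 and the simplices of K are:

  0-simplices (9): A, B, D, E, F, G, J, L, M
  1-simplices (12): AB, AF, BF, DF, DL, EF, EM, FG, FJ, FL, FM, GJ

Hence C_0 ≅ Z^9, C_1 ≅ Z^12.

The boundary map ∂_1: C_1 → C_0 maps an edge to its endpoints' difference, ∂[p,q] = q − p. For instance
  ∂GJ = J − G.
This gives a 9×12 integer matrix of rank 8; reducing to Smith normal form yields diagonal entries (1,1,1,1,1,1,1,1).

From H_k ≅ ker(∂_k) / im(∂_{k+1}) we obtain:

  H_0: rank C_0 − rank ∂_1 = 9 − 8 = 1, and the invariant factors of ∂_1 are all 1, so H_0 = Z.
  H_1: rank ker ∂_1 − rank ∂_2 = (12 − 8) − 0 = 4, and there is no ∂_2, so H_1 = Z^4.

H_0 = Z,  H_1 = Z^4.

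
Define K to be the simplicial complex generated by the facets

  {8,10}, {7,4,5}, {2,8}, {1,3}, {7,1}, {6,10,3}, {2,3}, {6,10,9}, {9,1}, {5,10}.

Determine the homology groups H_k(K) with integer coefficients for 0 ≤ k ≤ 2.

H_0 ≅ Z,  H_1 ≅ Z^3,  H_2 = 0.

K has 10 vertices, 15 edges, 3 triangles.
rank ∂_0 = 0, rank ∂_1 = 9 ⇒ b_0 = 10 − 0 − 9 = 1; all invariant factors of ∂_1 are 1 so no torsion. So H_0 ≅ Z.
rank ∂_1 = 9, rank ∂_2 = 3 ⇒ b_1 = 15 − 9 − 3 = 3; all invariant factors of ∂_2 are 1 so no torsion. So H_1 ≅ Z^3.
rank ∂_2 = 3, rank ∂_3 = 0 ⇒ b_2 = 3 − 3 − 0 = 0. So H_2 ≅ 0.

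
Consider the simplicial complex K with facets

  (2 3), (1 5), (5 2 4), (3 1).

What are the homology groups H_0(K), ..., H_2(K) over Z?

Order the vertices as 1 < 2 < 3 < 4 < 5. Listing each simplex with vertices in this order, K has dimension 2 with simplices:

  0-simplices (5): [1], [2], [3], [4], [5]
  1-simplices (6): [1,3], [1,5], [2,3], [2,4], [2,5], [4,5]
  2-simplices (1): [2,4,5]

giving chain groups C_0 ≅ Z^5, C_1 ≅ Z^6, C_2 ≅ Z^1.

∂_1: C_1 → C_0 maps an edge to its endpoints' difference, ∂[p,q] = q − p. For instance
  ∂[2,4] = [4] − [2].
This gives a 5×6 integer matrix of rank 4; reducing to Smith normal form yields diagonal entries (1,1,1,1).

Boundary ∂_2: C_2 → C_1 sends each 2-simplex [p,q,r] to [q,r] − [p,r] + [p,q]. For instance
  ∂[2,4,5] = [4,5] − [2,5] + [2,4].
The resulting 6×1 matrix has rank 1, and its Smith normal form has invariant factors (1).

Now H_k = ker ∂_k / im ∂_{k+1}, so:

  H_0: rank C_0 − rank ∂_1 = 5 − 4 = 1, and the invariant factors of ∂_1 are all 1, so H_0 = Z.
  H_1: rank ker ∂_1 − rank ∂_2 = (6 − 4) − 1 = 1, and the invariant factors of ∂_2 are all 1, so H_1 = Z.
  H_2: rank ker ∂_2 − rank ∂_3 = (1 − 1) − 0 = 0, and there is no ∂_3, so H_2 = 0.

As a check, the Euler characteristic is 5 − 6 + 1 = 0, which agrees with 1 − 1 + 0 = 0.

H_0 ≅ Z,  H_1 ≅ Z,  H_2 = 0.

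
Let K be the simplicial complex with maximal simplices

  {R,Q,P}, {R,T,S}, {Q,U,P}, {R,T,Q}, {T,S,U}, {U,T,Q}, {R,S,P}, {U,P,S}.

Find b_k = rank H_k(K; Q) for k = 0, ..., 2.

Fix the vertex order P < Q < R < S < T < U and write every simplex with vertices in increasing order. Then dim K = 2 and the simplices of K are:

  0-simplices (6): P, Q, R, S, T, U
  1-simplices (12): PQ, PR, PS, PU, QR, QT, QU, RS, RT, ST, SU, TU
  2-simplices (8): PQR, PQU, PRS, PSU, QRT, QTU, RST, STU

so the chain groups are C_0 ≅ Z^6, C_1 ≅ Z^12, C_2 ≅ Z^8.

∂_1: C_1 → C_0 maps an edge to its endpoints' difference, ∂[p,q] = q − p. For instance
  ∂RT = T − R.
The 6×12 boundary matrix has rank 5 and Smith normal form diag(1,1,1,1,1).

Boundary ∂_2: C_2 → C_1 sends each 2-simplex [p,q,r] to [q,r] − [p,r] + [p,q]. For instance
  ∂QTU = TU − QU + QT,
  ∂STU = TU − SU + ST.
This gives a 12×8 integer matrix of rank 7; reducing to Smith normal form yields diagonal entries (1,1,1,1,1,1,1).

Now H_k = ker ∂_k / im ∂_{k+1}, so:

  H_0: rank C_0 − rank ∂_1 = 6 − 5 = 1, and the invariant factors of ∂_1 are all 1, so H_0 = Z.
  H_1: rank ker ∂_1 − rank ∂_2 = (12 − 5) − 7 = 0, and the invariant factors of ∂_2 are all 1, so H_1 = 0.
  H_2: rank ker ∂_2 − rank ∂_3 = (8 − 7) − 0 = 1, and there is no ∂_3, so H_2 = Z.

(K is a triangulation of the 2-sphere S^2.)

Hence the Betti numbers are b_0 = 1, b_1 = 0, b_2 = 1.

b_0 = 1, b_1 = 0, b_2 = 1.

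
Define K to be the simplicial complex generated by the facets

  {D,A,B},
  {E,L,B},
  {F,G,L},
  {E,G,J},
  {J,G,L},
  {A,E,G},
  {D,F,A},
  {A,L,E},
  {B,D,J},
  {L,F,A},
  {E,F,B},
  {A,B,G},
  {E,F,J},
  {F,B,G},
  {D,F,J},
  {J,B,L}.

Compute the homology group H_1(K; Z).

H_1 = Z^2.

Take the total order A < B < D < E < F < G < J < L on the vertex set. Then K (dimension 2) consists of the simplices:

  0-simplices (8): A, B, D, E, F, G, J, L
  1-simplices (24): AB, AD, AE, AF, AG, AL, BD, BE, BF, BG, BJ, BL, DF, DJ, EF, EG, EJ, EL, FG, FJ, FL, GJ, GL, JL
  2-simplices (16): ABD, ABG, ADF, AEG, AEL, AFL, BDJ, BEF, BEL, BFG, BJL, DFJ, EFJ, EGJ, FGL, GJL

Hence C_0 ≅ Z^8, C_1 ≅ Z^24, C_2 ≅ Z^16.

∂_1: C_1 → C_0 is given by ∂[p,q] = [q] − [p].
The resulting 8×24 matrix has rank 7, and its Smith normal form has invariant factors (1,1,1,1,1,1,1).

∂_2: C_2 → C_1 maps a triangle to the signed sum of its edges. For instance
  ∂BFG = FG − BG + BF,
  ∂EFJ = FJ − EJ + EF.
The resulting 24×16 matrix has rank 15, and its Smith normal form has invariant factors (1,1,1,1,1,1,1,1,1,1,1,1,1,1,1).

Reading off H_k = ker ∂_k / im ∂_{k+1}:

  H_1: rank ker ∂_1 − rank ∂_2 = (24 − 7) − 15 = 2, and the invariant factors of ∂_2 are all 1, so H_1 = Z^2.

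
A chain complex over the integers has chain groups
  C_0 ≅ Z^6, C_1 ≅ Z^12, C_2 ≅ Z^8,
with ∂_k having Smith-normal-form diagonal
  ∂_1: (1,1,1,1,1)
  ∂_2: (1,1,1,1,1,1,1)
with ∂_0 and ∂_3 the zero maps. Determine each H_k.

H_0 ≅ Z,  H_1 = 0,  H_2 ≅ Z.

H_0: b_0 = 6 − 0 − 5 = 1; torsion from ∂_1 factors > 1: none. So H_0 ≅ Z.
H_1: b_1 = 12 − 5 − 7 = 0; torsion from ∂_2 factors > 1: none. So H_1 ≅ 0.
H_2: b_2 = 8 − 7 − 0 = 1; torsion from ∂_3 factors > 1: none. So H_2 ≅ Z.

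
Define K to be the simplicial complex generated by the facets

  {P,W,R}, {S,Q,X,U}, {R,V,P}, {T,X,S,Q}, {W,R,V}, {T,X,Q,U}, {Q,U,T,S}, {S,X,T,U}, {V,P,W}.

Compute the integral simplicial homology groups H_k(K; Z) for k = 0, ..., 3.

H_0 = Z^2,  H_1 = 0,  H_2 = Z,  H_3 = Z.

Order the vertices as P < Q < R < S < T < U < V < W < X. Listing each simplex with vertices in this order, K has dimension 3 with simplices:

  0-simplices (9): P, Q, R, S, T, U, V, W, X
  1-simplices (16): PR, PV, PW, QS, QT, QU, QX, RV, RW, ST, SU, SX, TU, TX, UX, VW
  2-simplices (14): PRV, PRW, PVW, QST, QSU, QSX, QTU, QTX, QUX, RVW, STU, STX, SUX, TUX
  3-simplices (5): QSTU, QSTX, QSUX, QTUX, STUX

giving chain groups C_0 ≅ Z^9, C_1 ≅ Z^16, C_2 ≅ Z^14, C_3 ≅ Z^5.

Boundary ∂_1: C_1 → C_0 is given by ∂[p,q] = [q] − [p].
This gives a 9×16 integer matrix of rank 7; reducing to Smith normal form yields diagonal entries (1,1,1,1,1,1,1).

The boundary map ∂_2: C_2 → C_1 maps a triangle to the signed sum of its edges. For instance
  ∂SUX = UX − SX + SU,
  ∂QSX = SX − QX + QS.
The 16×14 boundary matrix has rank 9 and Smith normal form diag(1,1,1,1,1,1,1,1,1).

The boundary map ∂_3: C_3 → C_2 sends each 3-simplex σ to the alternating sum Σ_i (−1)^i (σ with its i-th vertex removed). For instance
  ∂QTUX = TUX − QUX + QTX − QTU,
  ∂QSTX = STX − QTX + QSX − QST.
The 14×5 boundary matrix has rank 4 and Smith normal form diag(1,1,1,1).

From H_k ≅ ker(∂_k) / im(∂_{k+1}) we obtain:

  H_0: rank C_0 − rank ∂_1 = 9 − 7 = 2, and the invariant factors of ∂_1 are all 1, so H_0 ≅ Z^2.
  H_1: rank ker ∂_1 − rank ∂_2 = (16 − 7) − 9 = 0, and the invariant factors of ∂_2 are all 1, so H_1 ≅ 0.
  H_2: rank ker ∂_2 − rank ∂_3 = (14 − 9) − 4 = 1, and the invariant factors of ∂_3 are all 1, so H_2 ≅ Z.
  H_3: rank ker ∂_3 − rank ∂_4 = (5 − 4) − 0 = 1, and there is no ∂_4, so H_3 ≅ Z.

As a check, the Euler characteristic is 9 − 16 + 14 − 5 = 2, which agrees with 2 − 0 + 1 − 1 = 2.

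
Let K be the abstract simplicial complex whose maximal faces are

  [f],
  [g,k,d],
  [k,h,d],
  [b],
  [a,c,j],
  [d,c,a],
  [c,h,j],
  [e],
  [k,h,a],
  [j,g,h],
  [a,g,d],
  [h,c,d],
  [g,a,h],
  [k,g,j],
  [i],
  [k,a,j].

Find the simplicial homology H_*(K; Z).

H_0 ≅ Z^5,  H_1 ≅ Z/2,  H_2 = 0.

Fix the vertex order a < b < c < d < e < f < g < h < i < j < k and write every simplex with vertices in increasing order. Then dim K = 2 and the simplices of K are:

  0-simplices (11): a, b, c, d, e, f, g, h, i, j, k
  1-simplices (18): ac, ad, ag, ah, aj, ak, cd, ch, cj, dg, dh, dk, gh, gj, gk, hj, hk, jk
  2-simplices (12): acd, acj, adg, agh, ahk, ajk, cdh, chj, dgk, dhk, ghj, gjk

so the chain groups are C_0 ≅ Z^11, C_1 ≅ Z^18, C_2 ≅ Z^12.

The boundary map ∂_1: C_1 → C_0 maps an edge to its endpoints' difference, ∂[p,q] = q − p.
This gives a 11×18 integer matrix of rank 6; reducing to Smith normal form yields diagonal entries (1,1,1,1,1,1).

The boundary map ∂_2: C_2 → C_1 acts by ∂[p,q,r] = [q,r] − [p,r] + [p,q]. For instance
  ∂ghj = hj − gj + gh,
  ∂chj = hj − cj + ch.
The resulting 18×12 matrix has rank 12, and its Smith normal form has invariant factors (1,1,1,1,1,1,1,1,1,1,1,2).

From H_k ≅ ker(∂_k) / im(∂_{k+1}) we obtain:

  H_0: rank C_0 − rank ∂_1 = 11 − 6 = 5, and the invariant factors of ∂_1 are all 1, so H_0 ≅ Z^5.
  H_1: rank ker ∂_1 − rank ∂_2 = (18 − 6) − 12 = 0, and ∂_2 has invariant factor 2 > 1, so H_1 ≅ Z/2.
  H_2: rank ker ∂_2 − rank ∂_3 = (12 − 12) − 0 = 0, and there is no ∂_3, so H_2 ≅ 0.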